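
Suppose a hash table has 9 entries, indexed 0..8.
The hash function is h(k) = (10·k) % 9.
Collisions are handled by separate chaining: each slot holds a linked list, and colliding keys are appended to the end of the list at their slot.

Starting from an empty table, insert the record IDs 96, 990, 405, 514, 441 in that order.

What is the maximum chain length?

96 → bucket 6
990 → bucket 0
405 → bucket 0 (collision)
514 → bucket 1
441 → bucket 0 (collision)
Final buckets:
0: 990 -> 405 -> 441
1: 514
2: -
3: -
4: -
5: -
6: 96
7: -
8: -

3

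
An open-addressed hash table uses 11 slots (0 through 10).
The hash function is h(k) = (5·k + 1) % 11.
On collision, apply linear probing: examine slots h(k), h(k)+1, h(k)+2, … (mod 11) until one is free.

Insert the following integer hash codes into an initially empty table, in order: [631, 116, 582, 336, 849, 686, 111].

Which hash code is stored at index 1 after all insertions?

849

Insert 631: h=10, slot 10 empty → index 10.
Insert 116: h=9, slot 9 empty → index 9.
Insert 582: h=7, slot 7 empty → index 7.
Insert 336: h=9, slots 9,10 occupied → index 0.
Insert 849: h=0, slot 0 occupied → index 1.
Insert 686: h=10, slots 10,0,1 occupied → index 2.
Insert 111: h=6, slot 6 empty → index 6.
Table: [336, 849, 686, -, -, -, 111, 582, -, 116, 631]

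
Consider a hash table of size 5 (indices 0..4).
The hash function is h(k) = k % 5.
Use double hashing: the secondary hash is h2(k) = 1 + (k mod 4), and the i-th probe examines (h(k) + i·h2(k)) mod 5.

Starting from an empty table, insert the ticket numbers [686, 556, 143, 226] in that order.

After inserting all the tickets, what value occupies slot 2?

556

686 hashes to 1; slot 1 is free -> place at 1.
556 hashes to 1, h2=1; 1 taken -> place at 2.
143 hashes to 3; slot 3 is free -> place at 3.
226 hashes to 1, h2=3; 1 taken -> place at 4.
Table: [—, 686, 556, 143, 226]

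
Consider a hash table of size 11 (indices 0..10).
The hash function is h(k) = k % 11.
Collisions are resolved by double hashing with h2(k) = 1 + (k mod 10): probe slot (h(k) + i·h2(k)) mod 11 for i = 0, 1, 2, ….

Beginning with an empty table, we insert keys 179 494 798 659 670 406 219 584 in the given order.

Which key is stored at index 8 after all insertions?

179: h=3 => slot 3
494: h=10 => slot 10
798: h=6 => slot 6
659: h=10, h2=10, probe 10,9 => slot 9
670: h=10, h2=1, probe 10,0 => slot 0
406: h=10, h2=7, probe 10,6,2 => slot 2
219: h=10, h2=10, probe 10,9,8 => slot 8
584: h=1 => slot 1
Table: [670, 584, 406, 179, _, _, 798, _, 219, 659, 494]

219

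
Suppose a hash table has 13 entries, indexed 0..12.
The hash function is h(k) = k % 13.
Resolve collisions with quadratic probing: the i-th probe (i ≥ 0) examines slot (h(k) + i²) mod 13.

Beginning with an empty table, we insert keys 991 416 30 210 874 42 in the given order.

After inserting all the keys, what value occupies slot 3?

991

Insert 991: h=3, slot 3 empty -> index 3.
Insert 416: h=0, slot 0 empty -> index 0.
Insert 30: h=4, slot 4 empty -> index 4.
Insert 210: h=2, slot 2 empty -> index 2.
Insert 874: h=3, slots 3,4 occupied -> index 7.
Insert 42: h=3, slots 3,4,7 occupied -> index 12.
Table: [416, ., 210, 991, 30, ., ., 874, ., ., ., ., 42]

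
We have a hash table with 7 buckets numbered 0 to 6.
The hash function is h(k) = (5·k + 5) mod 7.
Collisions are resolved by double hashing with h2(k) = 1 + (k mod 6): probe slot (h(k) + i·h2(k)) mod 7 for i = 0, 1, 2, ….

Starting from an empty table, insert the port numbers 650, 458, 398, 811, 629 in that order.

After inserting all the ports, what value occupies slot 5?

650: h=0 -> slot 0
458: h=6 -> slot 6
398: h=0, h2=3, probe 0,3 -> slot 3
811: h=0, h2=2, probe 0,2 -> slot 2
629: h=0, h2=6, probe 0,6,5 -> slot 5
Table: [650, _, 811, 398, _, 629, 458]

629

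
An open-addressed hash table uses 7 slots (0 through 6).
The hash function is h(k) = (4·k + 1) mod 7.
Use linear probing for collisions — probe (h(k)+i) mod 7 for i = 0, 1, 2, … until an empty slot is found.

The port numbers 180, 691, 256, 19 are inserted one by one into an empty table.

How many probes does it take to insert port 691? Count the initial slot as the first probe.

180: h=0 -> slot 0
691: h=0, probe 0,1 -> slot 1
256: h=3 -> slot 3
19: h=0, probe 0,1,2 -> slot 2
Table: [180, 691, 19, 256, -, -, -]

2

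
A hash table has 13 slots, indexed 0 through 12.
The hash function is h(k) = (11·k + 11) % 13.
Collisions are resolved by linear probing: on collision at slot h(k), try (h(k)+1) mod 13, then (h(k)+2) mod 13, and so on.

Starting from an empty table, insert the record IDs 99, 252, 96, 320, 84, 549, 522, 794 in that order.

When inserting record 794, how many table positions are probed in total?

99: h=8 → slot 8
252: h=1 → slot 1
96: h=1, probe 1,2 → slot 2
320: h=8, probe 8,9 → slot 9
84: h=12 → slot 12
549: h=5 → slot 5
522: h=7 → slot 7
794: h=9, probe 9,10 → slot 10
Table: [—, 252, 96, —, —, 549, —, 522, 99, 320, 794, —, 84]

2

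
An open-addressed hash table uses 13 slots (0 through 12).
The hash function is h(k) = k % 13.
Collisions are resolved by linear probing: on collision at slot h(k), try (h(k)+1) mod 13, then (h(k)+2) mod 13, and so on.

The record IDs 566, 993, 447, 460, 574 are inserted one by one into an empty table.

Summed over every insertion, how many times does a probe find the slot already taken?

4

Insert 566: h=7, slot 7 empty -> index 7.
Insert 993: h=5, slot 5 empty -> index 5.
Insert 447: h=5, slot 5 occupied -> index 6.
Insert 460: h=5, slots 5,6,7 occupied -> index 8.
Insert 574: h=2, slot 2 empty -> index 2.
Table: [., ., 574, ., ., 993, 447, 566, 460, ., ., ., .]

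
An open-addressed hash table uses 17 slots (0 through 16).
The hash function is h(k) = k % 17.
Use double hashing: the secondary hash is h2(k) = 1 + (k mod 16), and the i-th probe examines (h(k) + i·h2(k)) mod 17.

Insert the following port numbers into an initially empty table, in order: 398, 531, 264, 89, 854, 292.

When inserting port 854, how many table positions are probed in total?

2

398: h=7 → slot 7
531: h=4 → slot 4
264: h=9 → slot 9
89: h=4, h2=10, probe 4,14 → slot 14
854: h=4, h2=7, probe 4,11 → slot 11
292: h=3 → slot 3
Table: [∅, ∅, ∅, 292, 531, ∅, ∅, 398, ∅, 264, ∅, 854, ∅, ∅, 89, ∅, ∅]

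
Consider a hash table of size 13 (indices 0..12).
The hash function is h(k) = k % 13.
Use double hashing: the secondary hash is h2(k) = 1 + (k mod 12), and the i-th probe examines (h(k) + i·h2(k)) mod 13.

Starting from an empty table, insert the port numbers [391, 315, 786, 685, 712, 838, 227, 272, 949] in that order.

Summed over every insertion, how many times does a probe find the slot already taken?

2

391: h=1 => slot 1
315: h=3 => slot 3
786: h=6 => slot 6
685: h=9 => slot 9
712: h=10 => slot 10
838: h=6, h2=11, probe 6,4 => slot 4
227: h=6, h2=12, probe 6,5 => slot 5
272: h=12 => slot 12
949: h=0 => slot 0
Table: [949, 391, ∅, 315, 838, 227, 786, ∅, ∅, 685, 712, ∅, 272]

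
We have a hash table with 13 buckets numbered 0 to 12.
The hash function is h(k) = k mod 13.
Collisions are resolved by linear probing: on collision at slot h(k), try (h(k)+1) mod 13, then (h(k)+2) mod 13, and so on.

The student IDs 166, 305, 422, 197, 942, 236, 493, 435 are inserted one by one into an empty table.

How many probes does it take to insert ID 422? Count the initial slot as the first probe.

2

Insert 166: h=10, slot 10 empty → index 10.
Insert 305: h=6, slot 6 empty → index 6.
Insert 422: h=6, slot 6 occupied → index 7.
Insert 197: h=2, slot 2 empty → index 2.
Insert 942: h=6, slots 6,7 occupied → index 8.
Insert 236: h=2, slot 2 occupied → index 3.
Insert 493: h=12, slot 12 empty → index 12.
Insert 435: h=6, slots 6,7,8 occupied → index 9.
Table: [—, —, 197, 236, —, —, 305, 422, 942, 435, 166, —, 493]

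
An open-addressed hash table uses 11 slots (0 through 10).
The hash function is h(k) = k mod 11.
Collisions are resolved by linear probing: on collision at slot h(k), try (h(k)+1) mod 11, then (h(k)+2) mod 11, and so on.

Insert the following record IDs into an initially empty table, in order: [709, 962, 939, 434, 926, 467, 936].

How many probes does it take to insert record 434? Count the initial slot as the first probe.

709 hashes to 5; slot 5 is free → place at 5.
962 hashes to 5; 5 taken → place at 6.
939 hashes to 4; slot 4 is free → place at 4.
434 hashes to 5; 5,6 taken → place at 7.
926 hashes to 2; slot 2 is free → place at 2.
467 hashes to 5; 5,6,7 taken → place at 8.
936 hashes to 1; slot 1 is free → place at 1.
Table: [∅, 936, 926, ∅, 939, 709, 962, 434, 467, ∅, ∅]

3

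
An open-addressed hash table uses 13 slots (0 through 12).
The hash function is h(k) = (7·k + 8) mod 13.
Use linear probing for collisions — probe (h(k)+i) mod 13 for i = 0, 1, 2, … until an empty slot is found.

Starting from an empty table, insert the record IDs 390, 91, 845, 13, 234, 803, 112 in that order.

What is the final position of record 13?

11

390 hashes to 8; slot 8 is free -> place at 8.
91 hashes to 8; 8 taken -> place at 9.
845 hashes to 8; 8,9 taken -> place at 10.
13 hashes to 8; 8,9,10 taken -> place at 11.
234 hashes to 8; 8,9,10,11 taken -> place at 12.
803 hashes to 0; slot 0 is free -> place at 0.
112 hashes to 12; 12,0 taken -> place at 1.
Table: [803, 112, _, _, _, _, _, _, 390, 91, 845, 13, 234]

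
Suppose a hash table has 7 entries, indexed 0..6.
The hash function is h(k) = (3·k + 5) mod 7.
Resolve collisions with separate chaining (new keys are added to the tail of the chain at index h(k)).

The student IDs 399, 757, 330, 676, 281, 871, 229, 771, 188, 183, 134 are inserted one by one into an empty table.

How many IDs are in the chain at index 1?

6

Insert 399: h=5, bucket 5 empty -> new chain.
Insert 757: h=1, bucket 1 empty -> new chain.
Insert 330: h=1, bucket 1 nonempty -> append to chain.
Insert 676: h=3, bucket 3 empty -> new chain.
Insert 281: h=1, bucket 1 nonempty -> append to chain.
Insert 871: h=0, bucket 0 empty -> new chain.
Insert 229: h=6, bucket 6 empty -> new chain.
Insert 771: h=1, bucket 1 nonempty -> append to chain.
Insert 188: h=2, bucket 2 empty -> new chain.
Insert 183: h=1, bucket 1 nonempty -> append to chain.
Insert 134: h=1, bucket 1 nonempty -> append to chain.
Final buckets:
0: 871
1: 757 -> 330 -> 281 -> 771 -> 183 -> 134
2: 188
3: 676
4: ∅
5: 399
6: 229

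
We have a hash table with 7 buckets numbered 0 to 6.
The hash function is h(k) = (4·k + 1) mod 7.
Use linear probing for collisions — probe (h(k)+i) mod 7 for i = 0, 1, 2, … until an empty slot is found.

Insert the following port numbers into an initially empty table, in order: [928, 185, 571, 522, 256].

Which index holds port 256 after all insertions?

0

928: h=3 => slot 3
185: h=6 => slot 6
571: h=3, probe 3,4 => slot 4
522: h=3, probe 3,4,5 => slot 5
256: h=3, probe 3,4,5,6,0 => slot 0
Table: [256, -, -, 928, 571, 522, 185]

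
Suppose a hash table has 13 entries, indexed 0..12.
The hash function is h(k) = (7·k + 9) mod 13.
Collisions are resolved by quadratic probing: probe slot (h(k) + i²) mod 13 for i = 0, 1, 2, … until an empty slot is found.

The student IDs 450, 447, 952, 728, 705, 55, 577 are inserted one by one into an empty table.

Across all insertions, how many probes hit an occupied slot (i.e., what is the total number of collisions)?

450: h=0 -> slot 0
447: h=5 -> slot 5
952: h=4 -> slot 4
728: h=9 -> slot 9
705: h=4, probe 4,5,8 -> slot 8
55: h=4, probe 4,5,8,0,7 -> slot 7
577: h=5, probe 5,6 -> slot 6
Table: [450, ., ., ., 952, 447, 577, 55, 705, 728, ., ., .]

7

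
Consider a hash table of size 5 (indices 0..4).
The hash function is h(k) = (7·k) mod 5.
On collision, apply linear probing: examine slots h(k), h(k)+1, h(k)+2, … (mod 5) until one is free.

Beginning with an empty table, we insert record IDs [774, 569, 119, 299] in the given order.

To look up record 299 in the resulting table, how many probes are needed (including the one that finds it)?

4

774: h=3 → slot 3
569: h=3, probe 3,4 → slot 4
119: h=3, probe 3,4,0 → slot 0
299: h=3, probe 3,4,0,1 → slot 1
Table: [119, 299, ., 774, 569]
Lookup 299: h=3, probe 3,4,0,1 → found at 1.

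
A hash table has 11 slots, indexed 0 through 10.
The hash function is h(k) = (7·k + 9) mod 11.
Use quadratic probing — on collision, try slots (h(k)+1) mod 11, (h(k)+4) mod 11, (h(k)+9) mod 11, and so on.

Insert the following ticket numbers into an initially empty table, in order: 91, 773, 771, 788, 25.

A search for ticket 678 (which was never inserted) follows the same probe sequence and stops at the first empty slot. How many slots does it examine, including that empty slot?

Insert 91: h=8, slot 8 empty → index 8.
Insert 773: h=8, slot 8 occupied → index 9.
Insert 771: h=5, slot 5 empty → index 5.
Insert 788: h=3, slot 3 empty → index 3.
Insert 25: h=8, slots 8,9 occupied → index 1.
Table: [., 25, ., 788, ., 771, ., ., 91, 773, .]
Lookup 678: h=3, probe 3,4 → slot 4 empty, not found.

2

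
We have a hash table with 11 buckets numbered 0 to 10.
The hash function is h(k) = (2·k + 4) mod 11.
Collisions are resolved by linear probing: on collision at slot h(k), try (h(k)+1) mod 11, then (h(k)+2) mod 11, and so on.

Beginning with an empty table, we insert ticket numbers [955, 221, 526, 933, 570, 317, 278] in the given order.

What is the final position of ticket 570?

3

Insert 955: h=0, slot 0 empty -> index 0.
Insert 221: h=6, slot 6 empty -> index 6.
Insert 526: h=0, slot 0 occupied -> index 1.
Insert 933: h=0, slots 0,1 occupied -> index 2.
Insert 570: h=0, slots 0,1,2 occupied -> index 3.
Insert 317: h=0, slots 0,1,2,3 occupied -> index 4.
Insert 278: h=10, slot 10 empty -> index 10.
Table: [955, 526, 933, 570, 317, —, 221, —, —, —, 278]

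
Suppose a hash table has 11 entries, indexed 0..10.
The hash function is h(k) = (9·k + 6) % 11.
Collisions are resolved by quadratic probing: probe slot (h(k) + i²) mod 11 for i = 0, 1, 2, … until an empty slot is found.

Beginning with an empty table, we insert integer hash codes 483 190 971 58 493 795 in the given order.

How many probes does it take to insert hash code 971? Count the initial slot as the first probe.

2

483 hashes to 8; slot 8 is free -> place at 8.
190 hashes to 0; slot 0 is free -> place at 0.
971 hashes to 0; 0 taken -> place at 1.
58 hashes to 0; 0,1 taken -> place at 4.
493 hashes to 10; slot 10 is free -> place at 10.
795 hashes to 0; 0,1,4 taken -> place at 9.
Table: [190, 971, ∅, ∅, 58, ∅, ∅, ∅, 483, 795, 493]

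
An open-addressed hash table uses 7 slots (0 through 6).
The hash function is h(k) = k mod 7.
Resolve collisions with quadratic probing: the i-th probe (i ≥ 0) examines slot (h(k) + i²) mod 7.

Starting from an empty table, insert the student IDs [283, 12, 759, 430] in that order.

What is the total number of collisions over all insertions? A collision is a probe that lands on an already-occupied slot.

3

283 hashes to 3; slot 3 is free -> place at 3.
12 hashes to 5; slot 5 is free -> place at 5.
759 hashes to 3; 3 taken -> place at 4.
430 hashes to 3; 3,4 taken -> place at 0.
Table: [430, ∅, ∅, 283, 759, 12, ∅]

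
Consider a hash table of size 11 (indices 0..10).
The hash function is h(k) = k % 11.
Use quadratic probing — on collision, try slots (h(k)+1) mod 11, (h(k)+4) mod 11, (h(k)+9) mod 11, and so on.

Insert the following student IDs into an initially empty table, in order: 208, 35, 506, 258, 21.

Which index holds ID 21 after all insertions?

208 hashes to 10; slot 10 is free → place at 10.
35 hashes to 2; slot 2 is free → place at 2.
506 hashes to 0; slot 0 is free → place at 0.
258 hashes to 5; slot 5 is free → place at 5.
21 hashes to 10; 10,0 taken → place at 3.
Table: [506, ∅, 35, 21, ∅, 258, ∅, ∅, ∅, ∅, 208]

3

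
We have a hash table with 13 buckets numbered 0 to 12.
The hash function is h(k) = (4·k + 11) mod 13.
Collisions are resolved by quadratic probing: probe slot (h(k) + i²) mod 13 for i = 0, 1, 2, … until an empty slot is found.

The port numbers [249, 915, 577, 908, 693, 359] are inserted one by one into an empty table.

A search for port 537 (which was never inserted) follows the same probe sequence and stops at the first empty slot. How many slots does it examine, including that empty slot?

2

Insert 249: h=6, slot 6 empty => index 6.
Insert 915: h=5, slot 5 empty => index 5.
Insert 577: h=5, slots 5,6 occupied => index 9.
Insert 908: h=3, slot 3 empty => index 3.
Insert 693: h=1, slot 1 empty => index 1.
Insert 359: h=4, slot 4 empty => index 4.
Table: [∅, 693, ∅, 908, 359, 915, 249, ∅, ∅, 577, ∅, ∅, ∅]
Lookup 537: h=1, probe 1,2 → slot 2 empty, not found.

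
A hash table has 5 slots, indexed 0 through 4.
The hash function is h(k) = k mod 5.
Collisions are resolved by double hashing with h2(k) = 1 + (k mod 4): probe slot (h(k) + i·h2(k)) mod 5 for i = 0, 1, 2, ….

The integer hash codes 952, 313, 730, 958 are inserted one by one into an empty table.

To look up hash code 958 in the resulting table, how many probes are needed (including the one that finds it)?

2

952: h=2 → slot 2
313: h=3 → slot 3
730: h=0 → slot 0
958: h=3, h2=3, probe 3,1 → slot 1
Table: [730, 958, 952, 313, _]
Lookup 958: h=3, h2=3, probe 3,1 → found at 1.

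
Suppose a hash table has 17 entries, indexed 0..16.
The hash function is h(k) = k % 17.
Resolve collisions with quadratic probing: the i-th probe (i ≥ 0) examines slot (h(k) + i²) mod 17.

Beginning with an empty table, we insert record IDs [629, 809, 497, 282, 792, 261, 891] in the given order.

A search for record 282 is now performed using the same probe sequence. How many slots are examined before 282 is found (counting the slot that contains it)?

629: h=0 → slot 0
809: h=10 → slot 10
497: h=4 → slot 4
282: h=10, probe 10,11 → slot 11
792: h=10, probe 10,11,14 → slot 14
261: h=6 → slot 6
891: h=7 → slot 7
Table: [629, —, —, —, 497, —, 261, 891, —, —, 809, 282, —, —, 792, —, —]
Lookup 282: h=10, probe 10,11 → found at 11.

2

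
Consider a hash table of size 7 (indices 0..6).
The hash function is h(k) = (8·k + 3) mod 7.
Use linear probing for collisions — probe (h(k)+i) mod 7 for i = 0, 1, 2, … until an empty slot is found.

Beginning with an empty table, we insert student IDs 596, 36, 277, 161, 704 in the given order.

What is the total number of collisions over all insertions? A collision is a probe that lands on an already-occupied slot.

596: h=4 → slot 4
36: h=4, probe 4,5 → slot 5
277: h=0 → slot 0
161: h=3 → slot 3
704: h=0, probe 0,1 → slot 1
Table: [277, 704, —, 161, 596, 36, —]

2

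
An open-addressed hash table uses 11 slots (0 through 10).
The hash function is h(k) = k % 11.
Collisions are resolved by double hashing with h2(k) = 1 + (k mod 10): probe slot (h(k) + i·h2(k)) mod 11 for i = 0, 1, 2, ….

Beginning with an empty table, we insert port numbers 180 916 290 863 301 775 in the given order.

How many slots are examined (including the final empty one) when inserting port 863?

2

180: h=4 → slot 4
916: h=3 → slot 3
290: h=4, h2=1, probe 4,5 → slot 5
863: h=5, h2=4, probe 5,9 → slot 9
301: h=4, h2=2, probe 4,6 → slot 6
775: h=5, h2=6, probe 5,0 → slot 0
Table: [775, _, _, 916, 180, 290, 301, _, _, 863, _]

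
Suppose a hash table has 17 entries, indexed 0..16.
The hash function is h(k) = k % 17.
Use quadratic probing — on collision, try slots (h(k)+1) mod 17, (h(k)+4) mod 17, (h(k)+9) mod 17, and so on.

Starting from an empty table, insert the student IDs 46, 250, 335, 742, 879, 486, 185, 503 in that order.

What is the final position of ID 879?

Insert 46: h=12, slot 12 empty => index 12.
Insert 250: h=12, slot 12 occupied => index 13.
Insert 335: h=12, slots 12,13 occupied => index 16.
Insert 742: h=11, slot 11 empty => index 11.
Insert 879: h=12, slots 12,13,16 occupied => index 4.
Insert 486: h=10, slot 10 empty => index 10.
Insert 185: h=15, slot 15 empty => index 15.
Insert 503: h=10, slots 10,11 occupied => index 14.
Table: [-, -, -, -, 879, -, -, -, -, -, 486, 742, 46, 250, 503, 185, 335]

4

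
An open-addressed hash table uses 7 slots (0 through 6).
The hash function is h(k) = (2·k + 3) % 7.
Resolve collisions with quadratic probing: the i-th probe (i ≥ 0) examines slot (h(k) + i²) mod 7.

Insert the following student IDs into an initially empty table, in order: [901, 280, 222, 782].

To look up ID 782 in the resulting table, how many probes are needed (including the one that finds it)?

4

901 hashes to 6; slot 6 is free => place at 6.
280 hashes to 3; slot 3 is free => place at 3.
222 hashes to 6; 6 taken => place at 0.
782 hashes to 6; 6,0,3 taken => place at 1.
Table: [222, 782, ∅, 280, ∅, ∅, 901]
Lookup 782: h=6, probe 6,0,3,1 → found at 1.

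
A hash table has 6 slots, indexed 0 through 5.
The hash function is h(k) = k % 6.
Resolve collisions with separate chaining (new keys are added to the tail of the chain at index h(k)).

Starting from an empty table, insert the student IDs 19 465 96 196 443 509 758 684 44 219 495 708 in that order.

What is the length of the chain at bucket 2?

2

Insert 19: h=1, bucket 1 empty → new chain.
Insert 465: h=3, bucket 3 empty → new chain.
Insert 96: h=0, bucket 0 empty → new chain.
Insert 196: h=4, bucket 4 empty → new chain.
Insert 443: h=5, bucket 5 empty → new chain.
Insert 509: h=5, bucket 5 nonempty → append to chain.
Insert 758: h=2, bucket 2 empty → new chain.
Insert 684: h=0, bucket 0 nonempty → append to chain.
Insert 44: h=2, bucket 2 nonempty → append to chain.
Insert 219: h=3, bucket 3 nonempty → append to chain.
Insert 495: h=3, bucket 3 nonempty → append to chain.
Insert 708: h=0, bucket 0 nonempty → append to chain.
Final buckets:
0: 96 -> 684 -> 708
1: 19
2: 758 -> 44
3: 465 -> 219 -> 495
4: 196
5: 443 -> 509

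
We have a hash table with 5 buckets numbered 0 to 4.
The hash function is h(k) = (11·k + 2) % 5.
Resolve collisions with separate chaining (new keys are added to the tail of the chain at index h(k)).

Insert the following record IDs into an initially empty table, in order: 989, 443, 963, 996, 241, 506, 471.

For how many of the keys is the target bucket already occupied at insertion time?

4

Insert 989: h=1, bucket 1 empty -> new chain.
Insert 443: h=0, bucket 0 empty -> new chain.
Insert 963: h=0, bucket 0 nonempty -> append to chain.
Insert 996: h=3, bucket 3 empty -> new chain.
Insert 241: h=3, bucket 3 nonempty -> append to chain.
Insert 506: h=3, bucket 3 nonempty -> append to chain.
Insert 471: h=3, bucket 3 nonempty -> append to chain.
Final buckets:
0: 443 -> 963
1: 989
2: .
3: 996 -> 241 -> 506 -> 471
4: .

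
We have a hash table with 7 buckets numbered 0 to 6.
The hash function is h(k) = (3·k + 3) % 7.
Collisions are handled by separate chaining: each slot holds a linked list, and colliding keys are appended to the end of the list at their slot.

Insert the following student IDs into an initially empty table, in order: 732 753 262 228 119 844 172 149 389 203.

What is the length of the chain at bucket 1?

6

Insert 732: h=1, bucket 1 empty → new chain.
Insert 753: h=1, bucket 1 nonempty → append to chain.
Insert 262: h=5, bucket 5 empty → new chain.
Insert 228: h=1, bucket 1 nonempty → append to chain.
Insert 119: h=3, bucket 3 empty → new chain.
Insert 844: h=1, bucket 1 nonempty → append to chain.
Insert 172: h=1, bucket 1 nonempty → append to chain.
Insert 149: h=2, bucket 2 empty → new chain.
Insert 389: h=1, bucket 1 nonempty → append to chain.
Insert 203: h=3, bucket 3 nonempty → append to chain.
Final buckets:
0: —
1: 732 -> 753 -> 228 -> 844 -> 172 -> 389
2: 149
3: 119 -> 203
4: —
5: 262
6: —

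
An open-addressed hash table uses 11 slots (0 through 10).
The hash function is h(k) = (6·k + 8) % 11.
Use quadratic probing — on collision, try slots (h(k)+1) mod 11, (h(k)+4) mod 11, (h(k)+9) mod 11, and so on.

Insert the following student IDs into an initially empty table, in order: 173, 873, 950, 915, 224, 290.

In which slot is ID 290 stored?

8

Insert 173: h=1, slot 1 empty -> index 1.
Insert 873: h=10, slot 10 empty -> index 10.
Insert 950: h=10, slot 10 occupied -> index 0.
Insert 915: h=9, slot 9 empty -> index 9.
Insert 224: h=10, slots 10,0 occupied -> index 3.
Insert 290: h=10, slots 10,0,3 occupied -> index 8.
Table: [950, 173, -, 224, -, -, -, -, 290, 915, 873]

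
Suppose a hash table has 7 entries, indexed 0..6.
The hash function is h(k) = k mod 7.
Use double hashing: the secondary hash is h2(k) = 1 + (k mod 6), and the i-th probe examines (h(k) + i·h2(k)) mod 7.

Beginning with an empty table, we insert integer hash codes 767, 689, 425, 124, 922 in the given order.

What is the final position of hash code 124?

1

767: h=4 => slot 4
689: h=3 => slot 3
425: h=5 => slot 5
124: h=5, h2=5, probe 5,3,1 => slot 1
922: h=5, h2=5, probe 5,3,1,6 => slot 6
Table: [-, 124, -, 689, 767, 425, 922]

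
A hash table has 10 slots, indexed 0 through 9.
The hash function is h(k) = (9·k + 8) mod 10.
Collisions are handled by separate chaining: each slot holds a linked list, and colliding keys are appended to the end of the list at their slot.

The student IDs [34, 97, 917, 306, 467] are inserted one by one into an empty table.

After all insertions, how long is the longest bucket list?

34 -> bucket 4
97 -> bucket 1
917 -> bucket 1 (collision)
306 -> bucket 2
467 -> bucket 1 (collision)
Final buckets:
0: —
1: 97 -> 917 -> 467
2: 306
3: —
4: 34
5: —
6: —
7: —
8: —
9: —

3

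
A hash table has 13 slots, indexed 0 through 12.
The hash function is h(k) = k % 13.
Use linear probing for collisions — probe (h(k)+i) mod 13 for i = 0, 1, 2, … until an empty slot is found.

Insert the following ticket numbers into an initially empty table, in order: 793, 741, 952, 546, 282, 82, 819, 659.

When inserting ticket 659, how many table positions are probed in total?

2

Insert 793: h=0, slot 0 empty => index 0.
Insert 741: h=0, slot 0 occupied => index 1.
Insert 952: h=3, slot 3 empty => index 3.
Insert 546: h=0, slots 0,1 occupied => index 2.
Insert 282: h=9, slot 9 empty => index 9.
Insert 82: h=4, slot 4 empty => index 4.
Insert 819: h=0, slots 0,1,2,3,4 occupied => index 5.
Insert 659: h=9, slot 9 occupied => index 10.
Table: [793, 741, 546, 952, 82, 819, -, -, -, 282, 659, -, -]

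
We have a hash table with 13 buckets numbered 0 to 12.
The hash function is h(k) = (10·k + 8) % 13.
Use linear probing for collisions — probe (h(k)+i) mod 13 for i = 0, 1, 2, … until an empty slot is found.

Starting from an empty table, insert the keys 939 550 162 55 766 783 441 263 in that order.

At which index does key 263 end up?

939: h=12 => slot 12
550: h=9 => slot 9
162: h=3 => slot 3
55: h=12, probe 12,0 => slot 0
766: h=11 => slot 11
783: h=12, probe 12,0,1 => slot 1
441: h=11, probe 11,12,0,1,2 => slot 2
263: h=12, probe 12,0,1,2,3,4 => slot 4
Table: [55, 783, 441, 162, 263, —, —, —, —, 550, —, 766, 939]

4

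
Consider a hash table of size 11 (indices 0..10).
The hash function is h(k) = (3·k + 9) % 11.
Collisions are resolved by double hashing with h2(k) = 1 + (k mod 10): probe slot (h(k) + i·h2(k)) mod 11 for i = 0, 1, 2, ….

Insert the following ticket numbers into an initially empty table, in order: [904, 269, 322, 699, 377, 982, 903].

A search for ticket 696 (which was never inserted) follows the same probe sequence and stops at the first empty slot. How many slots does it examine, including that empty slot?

Insert 904: h=4, slot 4 empty → index 4.
Insert 269: h=2, slot 2 empty → index 2.
Insert 322: h=7, slot 7 empty → index 7.
Insert 699: h=5, slot 5 empty → index 5.
Insert 377: h=7, h2=8, slots 7,4 occupied → index 1.
Insert 982: h=7, h2=3, slot 7 occupied → index 10.
Insert 903: h=1, h2=4, slots 1,5 occupied → index 9.
Table: [_, 377, 269, _, 904, 699, _, 322, _, 903, 982]
Lookup 696: h=7, h2=7, probe 7,3 → slot 3 empty, not found.

2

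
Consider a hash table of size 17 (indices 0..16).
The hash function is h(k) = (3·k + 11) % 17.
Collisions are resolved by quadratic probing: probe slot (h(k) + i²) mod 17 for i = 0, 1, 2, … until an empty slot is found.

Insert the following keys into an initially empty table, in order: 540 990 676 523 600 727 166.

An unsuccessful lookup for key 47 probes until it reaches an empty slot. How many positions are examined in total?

Insert 540: h=16, slot 16 empty -> index 16.
Insert 990: h=6, slot 6 empty -> index 6.
Insert 676: h=16, slot 16 occupied -> index 0.
Insert 523: h=16, slots 16,0 occupied -> index 3.
Insert 600: h=9, slot 9 empty -> index 9.
Insert 727: h=16, slots 16,0,3 occupied -> index 8.
Insert 166: h=16, slots 16,0,3,8 occupied -> index 15.
Table: [676, -, -, 523, -, -, 990, -, 727, 600, -, -, -, -, -, 166, 540]
Lookup 47: h=16, probe 16,0,3,8,15,7 → slot 7 empty, not found.

6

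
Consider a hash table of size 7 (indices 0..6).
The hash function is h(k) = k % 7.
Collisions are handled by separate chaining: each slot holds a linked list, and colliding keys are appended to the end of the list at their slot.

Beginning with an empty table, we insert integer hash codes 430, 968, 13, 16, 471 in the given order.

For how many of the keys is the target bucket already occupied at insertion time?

2

430 → bucket 3
968 → bucket 2
13 → bucket 6
16 → bucket 2 (collision)
471 → bucket 2 (collision)
Final buckets:
0: .
1: .
2: 968 -> 16 -> 471
3: 430
4: .
5: .
6: 13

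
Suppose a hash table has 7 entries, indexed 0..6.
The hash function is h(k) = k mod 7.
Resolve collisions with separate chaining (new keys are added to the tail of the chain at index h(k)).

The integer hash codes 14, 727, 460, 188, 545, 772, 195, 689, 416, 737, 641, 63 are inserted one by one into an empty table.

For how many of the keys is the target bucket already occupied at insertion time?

6

14 -> bucket 0
727 -> bucket 6
460 -> bucket 5
188 -> bucket 6 (collision)
545 -> bucket 6 (collision)
772 -> bucket 2
195 -> bucket 6 (collision)
689 -> bucket 3
416 -> bucket 3 (collision)
737 -> bucket 2 (collision)
641 -> bucket 4
63 -> bucket 0 (collision)
Final buckets:
0: 14 -> 63
1: ∅
2: 772 -> 737
3: 689 -> 416
4: 641
5: 460
6: 727 -> 188 -> 545 -> 195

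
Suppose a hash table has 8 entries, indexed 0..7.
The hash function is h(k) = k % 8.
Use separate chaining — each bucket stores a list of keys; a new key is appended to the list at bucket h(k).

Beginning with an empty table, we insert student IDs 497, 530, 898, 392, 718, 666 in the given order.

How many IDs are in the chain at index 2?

Insert 497: h=1, bucket 1 empty → new chain.
Insert 530: h=2, bucket 2 empty → new chain.
Insert 898: h=2, bucket 2 nonempty → append to chain.
Insert 392: h=0, bucket 0 empty → new chain.
Insert 718: h=6, bucket 6 empty → new chain.
Insert 666: h=2, bucket 2 nonempty → append to chain.
Final buckets:
0: 392
1: 497
2: 530 -> 898 -> 666
3: _
4: _
5: _
6: 718
7: _

3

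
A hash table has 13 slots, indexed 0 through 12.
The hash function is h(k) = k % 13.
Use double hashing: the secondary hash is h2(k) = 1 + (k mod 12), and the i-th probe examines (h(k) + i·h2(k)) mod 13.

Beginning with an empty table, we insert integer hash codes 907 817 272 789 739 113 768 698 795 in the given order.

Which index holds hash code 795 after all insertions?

0

907 hashes to 10; slot 10 is free -> place at 10.
817 hashes to 11; slot 11 is free -> place at 11.
272 hashes to 12; slot 12 is free -> place at 12.
789 hashes to 9; slot 9 is free -> place at 9.
739 hashes to 11, h2=8; 11 taken -> place at 6.
113 hashes to 9, h2=6; 9 taken -> place at 2.
768 hashes to 1; slot 1 is free -> place at 1.
698 hashes to 9, h2=3; 9,12,2 taken -> place at 5.
795 hashes to 2, h2=4; 2,6,10,1,5,9 taken -> place at 0.
Table: [795, 768, 113, _, _, 698, 739, _, _, 789, 907, 817, 272]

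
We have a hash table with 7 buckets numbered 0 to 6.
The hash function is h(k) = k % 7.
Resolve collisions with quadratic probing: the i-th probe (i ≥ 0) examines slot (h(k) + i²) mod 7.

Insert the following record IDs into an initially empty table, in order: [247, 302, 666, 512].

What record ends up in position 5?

Insert 247: h=2, slot 2 empty → index 2.
Insert 302: h=1, slot 1 empty → index 1.
Insert 666: h=1, slots 1,2 occupied → index 5.
Insert 512: h=1, slots 1,2,5 occupied → index 3.
Table: [—, 302, 247, 512, —, 666, —]

666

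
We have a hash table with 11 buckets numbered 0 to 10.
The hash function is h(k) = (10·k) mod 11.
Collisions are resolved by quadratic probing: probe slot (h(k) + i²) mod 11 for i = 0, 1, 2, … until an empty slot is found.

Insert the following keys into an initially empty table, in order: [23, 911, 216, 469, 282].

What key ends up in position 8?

Insert 23: h=10, slot 10 empty => index 10.
Insert 911: h=2, slot 2 empty => index 2.
Insert 216: h=4, slot 4 empty => index 4.
Insert 469: h=4, slot 4 occupied => index 5.
Insert 282: h=4, slots 4,5 occupied => index 8.
Table: [-, -, 911, -, 216, 469, -, -, 282, -, 23]

282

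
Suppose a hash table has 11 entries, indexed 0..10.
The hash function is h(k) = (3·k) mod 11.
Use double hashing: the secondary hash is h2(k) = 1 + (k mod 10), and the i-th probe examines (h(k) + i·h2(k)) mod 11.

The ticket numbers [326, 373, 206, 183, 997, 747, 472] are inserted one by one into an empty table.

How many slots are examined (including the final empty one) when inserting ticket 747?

2

Insert 326: h=10, slot 10 empty → index 10.
Insert 373: h=8, slot 8 empty → index 8.
Insert 206: h=2, slot 2 empty → index 2.
Insert 183: h=10, h2=4, slot 10 occupied → index 3.
Insert 997: h=10, h2=8, slot 10 occupied → index 7.
Insert 747: h=8, h2=8, slot 8 occupied → index 5.
Insert 472: h=8, h2=3, slot 8 occupied → index 0.
Table: [472, ∅, 206, 183, ∅, 747, ∅, 997, 373, ∅, 326]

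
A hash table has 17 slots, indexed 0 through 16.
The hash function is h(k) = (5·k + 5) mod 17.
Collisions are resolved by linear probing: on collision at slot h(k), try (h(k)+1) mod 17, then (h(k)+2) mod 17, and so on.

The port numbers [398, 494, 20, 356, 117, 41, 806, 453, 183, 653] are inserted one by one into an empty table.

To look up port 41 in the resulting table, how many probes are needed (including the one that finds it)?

398: h=6 → slot 6
494: h=10 → slot 10
20: h=3 → slot 3
356: h=0 → slot 0
117: h=12 → slot 12
41: h=6, probe 6,7 → slot 7
806: h=6, probe 6,7,8 → slot 8
453: h=9 → slot 9
183: h=2 → slot 2
653: h=6, probe 6,7,8,9,10,11 → slot 11
Table: [356, —, 183, 20, —, —, 398, 41, 806, 453, 494, 653, 117, —, —, —, —]
Lookup 41: h=6, probe 6,7 → found at 7.

2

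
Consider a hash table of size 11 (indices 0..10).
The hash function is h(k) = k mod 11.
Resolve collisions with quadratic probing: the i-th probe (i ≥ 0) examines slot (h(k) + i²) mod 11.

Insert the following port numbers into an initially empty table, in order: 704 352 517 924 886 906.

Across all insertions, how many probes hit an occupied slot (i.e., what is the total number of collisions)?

704: h=0 → slot 0
352: h=0, probe 0,1 → slot 1
517: h=0, probe 0,1,4 → slot 4
924: h=0, probe 0,1,4,9 → slot 9
886: h=6 → slot 6
906: h=4, probe 4,5 → slot 5
Table: [704, 352, ., ., 517, 906, 886, ., ., 924, .]

7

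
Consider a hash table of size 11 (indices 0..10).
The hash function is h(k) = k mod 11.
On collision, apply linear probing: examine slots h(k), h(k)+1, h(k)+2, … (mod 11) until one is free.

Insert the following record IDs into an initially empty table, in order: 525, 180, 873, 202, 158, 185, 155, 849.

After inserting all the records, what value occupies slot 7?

525: h=8 → slot 8
180: h=4 → slot 4
873: h=4, probe 4,5 → slot 5
202: h=4, probe 4,5,6 → slot 6
158: h=4, probe 4,5,6,7 → slot 7
185: h=9 → slot 9
155: h=1 → slot 1
849: h=2 → slot 2
Table: [., 155, 849, ., 180, 873, 202, 158, 525, 185, .]

158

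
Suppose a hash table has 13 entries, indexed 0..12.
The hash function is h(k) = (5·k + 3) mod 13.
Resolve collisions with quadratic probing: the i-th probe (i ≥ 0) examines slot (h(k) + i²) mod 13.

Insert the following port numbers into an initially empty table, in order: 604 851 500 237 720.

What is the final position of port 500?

604 hashes to 7; slot 7 is free → place at 7.
851 hashes to 7; 7 taken → place at 8.
500 hashes to 7; 7,8 taken → place at 11.
237 hashes to 5; slot 5 is free → place at 5.
720 hashes to 2; slot 2 is free → place at 2.
Table: [., ., 720, ., ., 237, ., 604, 851, ., ., 500, .]

11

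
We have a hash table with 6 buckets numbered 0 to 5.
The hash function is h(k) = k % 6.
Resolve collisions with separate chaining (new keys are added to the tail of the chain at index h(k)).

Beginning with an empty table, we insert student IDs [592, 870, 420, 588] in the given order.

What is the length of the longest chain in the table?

3

Insert 592: h=4, bucket 4 empty → new chain.
Insert 870: h=0, bucket 0 empty → new chain.
Insert 420: h=0, bucket 0 nonempty → append to chain.
Insert 588: h=0, bucket 0 nonempty → append to chain.
Final buckets:
0: 870 -> 420 -> 588
1: —
2: —
3: —
4: 592
5: —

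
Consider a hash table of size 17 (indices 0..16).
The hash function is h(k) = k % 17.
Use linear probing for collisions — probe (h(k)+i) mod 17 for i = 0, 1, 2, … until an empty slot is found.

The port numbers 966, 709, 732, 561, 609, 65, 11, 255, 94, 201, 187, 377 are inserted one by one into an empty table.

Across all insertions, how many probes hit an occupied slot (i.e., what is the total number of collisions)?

966 hashes to 14; slot 14 is free => place at 14.
709 hashes to 12; slot 12 is free => place at 12.
732 hashes to 1; slot 1 is free => place at 1.
561 hashes to 0; slot 0 is free => place at 0.
609 hashes to 14; 14 taken => place at 15.
65 hashes to 14; 14,15 taken => place at 16.
11 hashes to 11; slot 11 is free => place at 11.
255 hashes to 0; 0,1 taken => place at 2.
94 hashes to 9; slot 9 is free => place at 9.
201 hashes to 14; 14,15,16,0,1,2 taken => place at 3.
187 hashes to 0; 0,1,2,3 taken => place at 4.
377 hashes to 3; 3,4 taken => place at 5.
Table: [561, 732, 255, 201, 187, 377, -, -, -, 94, -, 11, 709, -, 966, 609, 65]

17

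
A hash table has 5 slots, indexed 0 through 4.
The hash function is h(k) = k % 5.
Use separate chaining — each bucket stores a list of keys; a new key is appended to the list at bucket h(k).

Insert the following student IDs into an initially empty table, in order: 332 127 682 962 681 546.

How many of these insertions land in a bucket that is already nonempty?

Insert 332: h=2, bucket 2 empty -> new chain.
Insert 127: h=2, bucket 2 nonempty -> append to chain.
Insert 682: h=2, bucket 2 nonempty -> append to chain.
Insert 962: h=2, bucket 2 nonempty -> append to chain.
Insert 681: h=1, bucket 1 empty -> new chain.
Insert 546: h=1, bucket 1 nonempty -> append to chain.
Final buckets:
0: .
1: 681 -> 546
2: 332 -> 127 -> 682 -> 962
3: .
4: .

4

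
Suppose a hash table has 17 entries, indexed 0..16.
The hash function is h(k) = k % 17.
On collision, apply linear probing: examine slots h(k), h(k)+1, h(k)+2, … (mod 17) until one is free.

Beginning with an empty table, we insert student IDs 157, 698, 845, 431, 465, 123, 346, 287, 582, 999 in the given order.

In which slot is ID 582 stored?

9

157: h=4 => slot 4
698: h=1 => slot 1
845: h=12 => slot 12
431: h=6 => slot 6
465: h=6, probe 6,7 => slot 7
123: h=4, probe 4,5 => slot 5
346: h=6, probe 6,7,8 => slot 8
287: h=15 => slot 15
582: h=4, probe 4,5,6,7,8,9 => slot 9
999: h=13 => slot 13
Table: [-, 698, -, -, 157, 123, 431, 465, 346, 582, -, -, 845, 999, -, 287, -]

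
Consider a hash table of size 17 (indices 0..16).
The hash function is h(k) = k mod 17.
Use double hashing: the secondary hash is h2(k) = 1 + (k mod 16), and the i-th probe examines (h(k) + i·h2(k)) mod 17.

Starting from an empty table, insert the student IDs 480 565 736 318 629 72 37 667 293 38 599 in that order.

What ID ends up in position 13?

Insert 480: h=4, slot 4 empty -> index 4.
Insert 565: h=4, h2=6, slot 4 occupied -> index 10.
Insert 736: h=5, slot 5 empty -> index 5.
Insert 318: h=12, slot 12 empty -> index 12.
Insert 629: h=0, slot 0 empty -> index 0.
Insert 72: h=4, h2=9, slot 4 occupied -> index 13.
Insert 37: h=3, slot 3 empty -> index 3.
Insert 667: h=4, h2=12, slot 4 occupied -> index 16.
Insert 293: h=4, h2=6, slots 4,10,16,5 occupied -> index 11.
Insert 38: h=4, h2=7, slots 4,11 occupied -> index 1.
Insert 599: h=4, h2=8, slots 4,12,3,11 occupied -> index 2.
Table: [629, 38, 599, 37, 480, 736, _, _, _, _, 565, 293, 318, 72, _, _, 667]

72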